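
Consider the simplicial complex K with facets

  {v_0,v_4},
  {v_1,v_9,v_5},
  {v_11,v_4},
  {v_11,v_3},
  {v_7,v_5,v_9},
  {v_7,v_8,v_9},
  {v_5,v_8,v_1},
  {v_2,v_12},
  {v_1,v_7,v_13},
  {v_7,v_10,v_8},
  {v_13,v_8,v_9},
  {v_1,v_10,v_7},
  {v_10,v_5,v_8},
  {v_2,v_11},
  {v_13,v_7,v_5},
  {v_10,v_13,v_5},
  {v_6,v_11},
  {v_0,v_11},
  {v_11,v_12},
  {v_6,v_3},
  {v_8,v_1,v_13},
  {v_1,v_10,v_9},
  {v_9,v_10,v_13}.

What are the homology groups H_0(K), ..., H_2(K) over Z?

We work with the vertex ordering v_0 < v_1 < v_2 < v_3 < v_4 < v_5 < v_6 < v_7 < v_8 < v_9 < v_10 < v_11 < v_12 < v_13. The simplices of K, each written with vertices in increasing order, are:

  0-simplices (14): [v_0], [v_1], [v_2], [v_3], [v_4], [v_5], [v_6], [v_7], [v_8], [v_9], [v_10], [v_11], [v_12], [v_13]
  1-simplices (30): (30 of them)
  2-simplices (14): (14 of them)

Hence C_0 ≅ Z^14, C_1 ≅ Z^30, C_2 ≅ Z^14.

Boundary ∂_1: C_1 → C_0 maps an edge to its endpoints' difference, ∂[p,q] = q − p.
The 14×30 boundary matrix has rank 12 and Smith normal form diag(1,1,1,1,1,1,1,1,1,1,1,1).

Boundary ∂_2: C_2 → C_1 maps a triangle to the signed sum of its edges. For instance
  ∂[v_5,v_10,v_13] = [v_10,v_13] − [v_5,v_13] + [v_5,v_10],
  ∂[v_1,v_8,v_13] = [v_8,v_13] − [v_1,v_13] + [v_1,v_8].
The resulting 30×14 matrix has rank 13, and its Smith normal form has invariant factors (1,1,1,1,1,1,1,1,1,1,1,1,1).

Computing H_k = (kernel of ∂_k) / (image of ∂_{k+1}):

  H_0: rank C_0 − rank ∂_1 = 14 − 12 = 2, and the invariant factors of ∂_1 are all 1, so H_0 ≅ Z^2.
  H_1: rank ker ∂_1 − rank ∂_2 = (30 − 12) − 13 = 5, and the invariant factors of ∂_2 are all 1, so H_1 ≅ Z^5.
  H_2: rank ker ∂_2 − rank ∂_3 = (14 − 13) − 0 = 1, and there is no ∂_3, so H_2 ≅ Z.

H_0 ≅ Z^2,  H_1 ≅ Z^5,  H_2 ≅ Z.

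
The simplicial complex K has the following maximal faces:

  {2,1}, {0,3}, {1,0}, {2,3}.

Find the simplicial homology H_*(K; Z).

H_0 ≅ Z,  H_1 ≅ Z.

Order the vertices as 0 < 1 < 2 < 3. Listing each simplex with vertices in this order, K has dimension 1 with simplices:

  0-simplices (4): [0], [1], [2], [3]
  1-simplices (4): [0,1], [0,3], [1,2], [2,3]

giving chain groups C_0 ≅ Z^4, C_1 ≅ Z^4.

Boundary ∂_1: C_1 → C_0 is given by ∂[p,q] = [q] − [p]. For instance
  ∂[2,3] = [3] − [2].
The 4×4 boundary matrix has rank 3 and Smith normal form diag(1,1,1).

Now H_k = ker ∂_k / im ∂_{k+1}, so:

  H_0: rank C_0 − rank ∂_1 = 4 − 3 = 1, and the invariant factors of ∂_1 are all 1, so H_0 ≅ Z.
  H_1: rank ker ∂_1 − rank ∂_2 = (4 − 3) − 0 = 1, and there is no ∂_2, so H_1 ≅ Z.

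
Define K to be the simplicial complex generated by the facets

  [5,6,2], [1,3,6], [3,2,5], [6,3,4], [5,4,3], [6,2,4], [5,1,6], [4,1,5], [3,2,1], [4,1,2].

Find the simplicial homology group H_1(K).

We work with the vertex ordering 1 < 2 < 3 < 4 < 5 < 6. The simplices of K, each written with vertices in increasing order, are:

  0-simplices (6): [1], [2], [3], [4], [5], [6]
  1-simplices (15): [1,2], [1,3], [1,4], [1,5], [1,6], [2,3], [2,4], [2,5], [2,6], [3,4], [3,5], [3,6], [4,5], [4,6], [5,6]
  2-simplices (10): [1,2,3], [1,2,4], [1,3,6], [1,4,5], [1,5,6], [2,3,5], [2,4,6], [2,5,6], [3,4,5], [3,4,6]

Hence C_0 ≅ Z^6, C_1 ≅ Z^15, C_2 ≅ Z^10.

Boundary ∂_1: C_1 → C_0 is given by ∂[p,q] = [q] − [p].
The 6×15 boundary matrix has rank 5 and Smith normal form diag(1,1,1,1,1).

Boundary ∂_2: C_2 → C_1 sends each 2-simplex [p,q,r] to [q,r] − [p,r] + [p,q]. For instance
  ∂[1,2,4] = [2,4] − [1,4] + [1,2],
  ∂[1,5,6] = [5,6] − [1,6] + [1,5].
The 15×10 boundary matrix has rank 10 and Smith normal form diag(1,1,1,1,1,1,1,1,1,2).

Computing H_k = (kernel of ∂_k) / (image of ∂_{k+1}):

  H_1: rank ker ∂_1 − rank ∂_2 = (15 − 5) − 10 = 0, and ∂_2 has invariant factor 2 > 1, so H_1 = Z/2Z.

H_1 = Z/2Z.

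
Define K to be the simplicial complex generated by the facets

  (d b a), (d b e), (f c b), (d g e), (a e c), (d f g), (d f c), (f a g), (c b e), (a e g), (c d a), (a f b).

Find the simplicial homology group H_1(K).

H_1 = Z/2.

K has 7 vertices, 18 edges, 12 triangles.
rank ∂_1 = 6, rank ∂_2 = 12 ⇒ b_1 = 18 − 6 − 12 = 0; ∂_2 has invariant factor(s) [2] giving torsion. So H_1 ≅ Z/2.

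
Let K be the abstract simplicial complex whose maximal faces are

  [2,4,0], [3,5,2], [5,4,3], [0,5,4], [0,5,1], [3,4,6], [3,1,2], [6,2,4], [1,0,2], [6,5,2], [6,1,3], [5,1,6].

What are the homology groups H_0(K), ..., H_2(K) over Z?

H_0 ≅ Z,  H_1 ≅ Z/2,  H_2 = 0.

We work with the vertex ordering 0 < 1 < 2 < 3 < 4 < 5 < 6. The simplices of K, each written with vertices in increasing order, are:

  0-simplices (7): [0], [1], [2], [3], [4], [5], [6]
  1-simplices (18): [0,1], [0,2], [0,4], [0,5], [1,2], [1,3], [1,5], [1,6], [2,3], [2,4], [2,5], [2,6], [3,4], [3,5], [3,6], [4,5], [4,6], [5,6]
  2-simplices (12): [0,1,2], [0,1,5], [0,2,4], [0,4,5], [1,2,3], [1,3,6], [1,5,6], [2,3,5], [2,4,6], [2,5,6], [3,4,5], [3,4,6]

so the chain groups are C_0 ≅ Z^7, C_1 ≅ Z^18, C_2 ≅ Z^12.

Boundary ∂_1: C_1 → C_0 is given by ∂[p,q] = [q] − [p]. For instance
  ∂[2,4] = [4] − [2].
The resulting 7×18 matrix has rank 6, and its Smith normal form has invariant factors (1,1,1,1,1,1).

Boundary ∂_2: C_2 → C_1 sends each 2-simplex [p,q,r] to [q,r] − [p,r] + [p,q]. For instance
  ∂[0,1,5] = [1,5] − [0,5] + [0,1],
  ∂[0,2,4] = [2,4] − [0,4] + [0,2].
The resulting 18×12 matrix has rank 12, and its Smith normal form has invariant factors (1,1,1,1,1,1,1,1,1,1,1,2).

From H_k ≅ ker(∂_k) / im(∂_{k+1}) we obtain:

  H_0: rank C_0 − rank ∂_1 = 7 − 6 = 1, and the invariant factors of ∂_1 are all 1, so H_0 ≅ Z.
  H_1: rank ker ∂_1 − rank ∂_2 = (18 − 6) − 12 = 0, and ∂_2 has invariant factor 2 > 1, so H_1 ≅ Z/2.
  H_2: rank ker ∂_2 − rank ∂_3 = (12 − 12) − 0 = 0, and there is no ∂_3, so H_2 ≅ 0.

(K is a triangulation of the real projective plane RP^2.)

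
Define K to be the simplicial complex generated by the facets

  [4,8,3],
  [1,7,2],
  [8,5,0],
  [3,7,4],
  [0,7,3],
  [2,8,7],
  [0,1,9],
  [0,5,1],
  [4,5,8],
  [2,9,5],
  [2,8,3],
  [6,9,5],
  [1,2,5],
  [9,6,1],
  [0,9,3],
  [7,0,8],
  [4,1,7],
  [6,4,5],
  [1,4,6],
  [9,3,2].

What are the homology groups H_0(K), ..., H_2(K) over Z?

We work with the vertex ordering 0 < 1 < 2 < 3 < 4 < 5 < 6 < 7 < 8 < 9. The simplices of K, each written with vertices in increasing order, are:

  0-simplices (10): [0], [1], [2], [3], [4], [5], [6], [7], [8], [9]
  1-simplices (30): (30 of them)
  2-simplices (20): (20 of them)

so the chain groups are C_0 ≅ Z^10, C_1 ≅ Z^30, C_2 ≅ Z^20.

∂_1: C_1 → C_0 sends each edge [p,q] (with p < q) to q − p. For instance
  ∂[1,9] = [9] − [1].
As a 10×30 matrix over Z this has rank 9, with invariant factors (1,1,1,1,1,1,1,1,1).

The boundary map ∂_2: C_2 → C_1 maps a triangle to the signed sum of its edges. For instance
  ∂[1,2,7] = [2,7] − [1,7] + [1,2],
  ∂[0,1,5] = [1,5] − [0,5] + [0,1].
The resulting 30×20 matrix has rank 20, and its Smith normal form has invariant factors (1,1,1,1,1,1,1,1,1,1,1,1,1,1,1,1,1,1,1,2).

Reading off H_k = ker ∂_k / im ∂_{k+1}:

  H_0: rank C_0 − rank ∂_1 = 10 − 9 = 1, and the invariant factors of ∂_1 are all 1, so H_0 ≅ Z.
  H_1: rank ker ∂_1 − rank ∂_2 = (30 − 9) − 20 = 1, and ∂_2 has invariant factor 2 > 1, so H_1 ≅ Z ⊕ Z/2Z.
  H_2: rank ker ∂_2 − rank ∂_3 = (20 − 20) − 0 = 0, and there is no ∂_3, so H_2 ≅ 0.

(K is a triangulation of the Klein bottle.)

H_0 = Z,  H_1 = Z ⊕ Z/2Z,  H_2 = 0.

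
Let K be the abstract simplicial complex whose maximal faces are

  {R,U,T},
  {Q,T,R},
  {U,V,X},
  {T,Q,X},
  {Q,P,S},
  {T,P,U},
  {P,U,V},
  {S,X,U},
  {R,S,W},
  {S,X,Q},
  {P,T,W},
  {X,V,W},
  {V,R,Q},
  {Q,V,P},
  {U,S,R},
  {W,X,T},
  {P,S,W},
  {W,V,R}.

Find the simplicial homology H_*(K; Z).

K has 9 vertices, 27 edges, 18 triangles.
rank ∂_0 = 0, rank ∂_1 = 8 ⇒ b_0 = 9 − 0 − 8 = 1; all invariant factors of ∂_1 are 1 so no torsion. So H_0 = Z.
rank ∂_1 = 8, rank ∂_2 = 17 ⇒ b_1 = 27 − 8 − 17 = 2; all invariant factors of ∂_2 are 1 so no torsion. So H_1 = Z^2.
rank ∂_2 = 17, rank ∂_3 = 0 ⇒ b_2 = 18 − 17 − 0 = 1. So H_2 = Z.

H_0 = Z,  H_1 = Z^2,  H_2 = Z.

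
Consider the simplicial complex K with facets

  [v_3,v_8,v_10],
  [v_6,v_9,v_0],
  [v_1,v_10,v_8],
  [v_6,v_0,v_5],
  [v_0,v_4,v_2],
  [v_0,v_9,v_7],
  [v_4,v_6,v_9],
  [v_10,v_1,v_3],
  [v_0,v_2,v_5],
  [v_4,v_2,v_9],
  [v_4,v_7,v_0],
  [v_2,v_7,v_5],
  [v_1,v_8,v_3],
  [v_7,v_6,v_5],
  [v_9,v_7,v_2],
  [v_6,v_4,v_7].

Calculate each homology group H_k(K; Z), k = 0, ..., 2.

Fix the vertex order v_0 < v_1 < v_2 < v_3 < v_4 < v_5 < v_6 < v_7 < v_8 < v_9 < v_10 and write every simplex with vertices in increasing order. Then dim K = 2 and the simplices of K are:

  0-simplices (11): [v_0], [v_1], [v_2], [v_3], [v_4], [v_5], [v_6], [v_7], [v_8], [v_9], [v_10]
  1-simplices (24): (24 of them)
  2-simplices (16): (16 of them)

so the chain groups are C_0 ≅ Z^11, C_1 ≅ Z^24, C_2 ≅ Z^16.

∂_1: C_1 → C_0 maps an edge to its endpoints' difference, ∂[p,q] = q − p.
The 11×24 boundary matrix has rank 9 and Smith normal form diag(1,1,1,1,1,1,1,1,1).

Boundary ∂_2: C_2 → C_1 acts by ∂[p,q,r] = [q,r] − [p,r] + [p,q]. For instance
  ∂[v_0,v_2,v_4] = [v_2,v_4] − [v_0,v_4] + [v_0,v_2],
  ∂[v_1,v_3,v_10] = [v_3,v_10] − [v_1,v_10] + [v_1,v_3].
This gives a 24×16 integer matrix of rank 15; reducing to Smith normal form yields diagonal entries (1,1,1,1,1,1,1,1,1,1,1,1,1,1,2).

Computing H_k = (kernel of ∂_k) / (image of ∂_{k+1}):

  H_0: rank C_0 − rank ∂_1 = 11 − 9 = 2, and the invariant factors of ∂_1 are all 1, so H_0 ≅ Z^2.
  H_1: rank ker ∂_1 − rank ∂_2 = (24 − 9) − 15 = 0, and ∂_2 has invariant factor 2 > 1, so H_1 ≅ Z_2.
  H_2: rank ker ∂_2 − rank ∂_3 = (16 − 15) − 0 = 1, and there is no ∂_3, so H_2 ≅ Z.

H_0 = Z^2,  H_1 = Z_2,  H_2 = Z.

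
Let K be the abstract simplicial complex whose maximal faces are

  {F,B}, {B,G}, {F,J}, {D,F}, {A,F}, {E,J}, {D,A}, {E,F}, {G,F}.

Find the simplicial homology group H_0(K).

H_0 ≅ Z.

Fix the vertex order A < B < D < E < F < G < J and write every simplex with vertices in increasing order. Then dim K = 1 and the simplices of K are:

  0-simplices (7): A, B, D, E, F, G, J
  1-simplices (9): AD, AF, BF, BG, DF, EF, EJ, FG, FJ

Hence C_0 ≅ Z^7, C_1 ≅ Z^9.

∂_1: C_1 → C_0 maps an edge to its endpoints' difference, ∂[p,q] = q − p. For instance
  ∂BF = F − B.
The 7×9 boundary matrix has rank 6 and Smith normal form diag(1,1,1,1,1,1).

Reading off H_k = ker ∂_k / im ∂_{k+1}:

  H_0: rank C_0 − rank ∂_1 = 7 − 6 = 1, and the invariant factors of ∂_1 are all 1, so H_0 ≅ Z.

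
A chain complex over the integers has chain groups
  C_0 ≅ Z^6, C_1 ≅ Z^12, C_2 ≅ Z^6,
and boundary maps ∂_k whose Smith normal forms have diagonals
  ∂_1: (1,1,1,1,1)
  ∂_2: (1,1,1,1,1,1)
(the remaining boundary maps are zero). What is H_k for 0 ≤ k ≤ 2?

H_0: b_0 = 6 − 0 − 5 = 1; torsion from ∂_1 factors > 1: none. So H_0 ≅ Z.
H_1: b_1 = 12 − 5 − 6 = 1; torsion from ∂_2 factors > 1: none. So H_1 ≅ Z.
H_2: b_2 = 6 − 6 − 0 = 0; torsion from ∂_3 factors > 1: none. So H_2 ≅ 0.

H_0 ≅ Z,  H_1 ≅ Z,  H_2 = 0.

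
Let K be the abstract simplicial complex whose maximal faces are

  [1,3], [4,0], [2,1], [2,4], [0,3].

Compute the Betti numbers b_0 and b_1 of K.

b_0 = 1, b_1 = 1.

We work with the vertex ordering 0 < 1 < 2 < 3 < 4. The simplices of K, each written with vertices in increasing order, are:

  0-simplices (5): [0], [1], [2], [3], [4]
  1-simplices (5): [0,3], [0,4], [1,2], [1,3], [2,4]

giving chain groups C_0 ≅ Z^5, C_1 ≅ Z^5.

The boundary map ∂_1: C_1 → C_0 maps an edge to its endpoints' difference, ∂[p,q] = q − p.
As a 5×5 matrix over Z this has rank 4, with invariant factors (1,1,1,1).

Computing H_k = (kernel of ∂_k) / (image of ∂_{k+1}):

  H_0: rank C_0 − rank ∂_1 = 5 − 4 = 1, and the invariant factors of ∂_1 are all 1, so H_0 ≅ Z.
  H_1: rank ker ∂_1 − rank ∂_2 = (5 − 4) − 0 = 1, and there is no ∂_2, so H_1 ≅ Z.

Hence the Betti numbers are b_0 = 1, b_1 = 1.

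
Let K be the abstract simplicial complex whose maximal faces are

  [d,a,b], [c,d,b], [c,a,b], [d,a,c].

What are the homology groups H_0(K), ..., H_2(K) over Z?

H_0 = Z,  H_1 = 0,  H_2 = Z.

We work with the vertex ordering a < b < c < d. The simplices of K, each written with vertices in increasing order, are:

  0-simplices (4): a, b, c, d
  1-simplices (6): ab, ac, ad, bc, bd, cd
  2-simplices (4): abc, abd, acd, bcd

giving chain groups C_0 ≅ Z^4, C_1 ≅ Z^6, C_2 ≅ Z^4.

The boundary map ∂_1: C_1 → C_0 maps an edge to its endpoints' difference, ∂[p,q] = q − p. For instance
  ∂ad = d − a.
The resulting 4×6 matrix has rank 3, and its Smith normal form has invariant factors (1,1,1).

∂_2: C_2 → C_1 acts by ∂[p,q,r] = [q,r] − [p,r] + [p,q]. For instance
  ∂abd = bd − ad + ab,
  ∂bcd = cd − bd + bc.
As a 6×4 matrix over Z this has rank 3, with invariant factors (1,1,1).

Computing H_k = (kernel of ∂_k) / (image of ∂_{k+1}):

  H_0: rank C_0 − rank ∂_1 = 4 − 3 = 1, and the invariant factors of ∂_1 are all 1, so H_0 ≅ Z.
  H_1: rank ker ∂_1 − rank ∂_2 = (6 − 3) − 3 = 0, and the invariant factors of ∂_2 are all 1, so H_1 ≅ 0.
  H_2: rank ker ∂_2 − rank ∂_3 = (4 − 3) − 0 = 1, and there is no ∂_3, so H_2 ≅ Z.

(K is a triangulation of the 2-sphere S^2.)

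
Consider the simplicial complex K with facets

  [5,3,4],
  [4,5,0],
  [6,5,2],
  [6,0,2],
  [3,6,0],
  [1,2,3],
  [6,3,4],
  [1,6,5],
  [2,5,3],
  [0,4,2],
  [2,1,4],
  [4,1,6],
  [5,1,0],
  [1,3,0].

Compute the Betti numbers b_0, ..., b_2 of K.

Take the total order 0 < 1 < 2 < 3 < 4 < 5 < 6 on the vertex set. Then K (dimension 2) consists of the simplices:

  0-simplices (7): [0], [1], [2], [3], [4], [5], [6]
  1-simplices (21): [0,1], [0,2], [0,3], [0,4], [0,5], [0,6], [1,2], [1,3], [1,4], [1,5], [1,6], [2,3], [2,4], [2,5], [2,6], [3,4], [3,5], [3,6], [4,5], [4,6], [5,6]
  2-simplices (14): [0,1,3], [0,1,5], [0,2,4], [0,2,6], [0,3,6], [0,4,5], [1,2,3], [1,2,4], [1,4,6], [1,5,6], [2,3,5], [2,5,6], [3,4,5], [3,4,6]

Hence C_0 ≅ Z^7, C_1 ≅ Z^21, C_2 ≅ Z^14.

The boundary map ∂_1: C_1 → C_0 sends each edge [p,q] (with p < q) to q − p.
The 7×21 boundary matrix has rank 6 and Smith normal form diag(1,1,1,1,1,1).

∂_2: C_2 → C_1 acts by ∂[p,q,r] = [q,r] − [p,r] + [p,q]. For instance
  ∂[3,4,5] = [4,5] − [3,5] + [3,4],
  ∂[1,5,6] = [5,6] − [1,6] + [1,5].
The 21×14 boundary matrix has rank 13 and Smith normal form diag(1,1,1,1,1,1,1,1,1,1,1,1,1).

Now H_k = ker ∂_k / im ∂_{k+1}, so:

  H_0: rank C_0 − rank ∂_1 = 7 − 6 = 1, and the invariant factors of ∂_1 are all 1, so H_0 ≅ Z.
  H_1: rank ker ∂_1 − rank ∂_2 = (21 − 6) − 13 = 2, and the invariant factors of ∂_2 are all 1, so H_1 ≅ Z^2.
  H_2: rank ker ∂_2 − rank ∂_3 = (14 − 13) − 0 = 1, and there is no ∂_3, so H_2 ≅ Z.

Hence the Betti numbers are b_0 = 1, b_1 = 2, b_2 = 1.

b_0 = 1, b_1 = 2, b_2 = 1.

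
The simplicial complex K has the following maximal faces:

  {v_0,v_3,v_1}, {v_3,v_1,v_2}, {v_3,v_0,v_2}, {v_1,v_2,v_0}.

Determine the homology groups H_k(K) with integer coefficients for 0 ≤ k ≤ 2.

Take the total order v_0 < v_1 < v_2 < v_3 on the vertex set. Then K (dimension 2) consists of the simplices:

  0-simplices (4): [v_0], [v_1], [v_2], [v_3]
  1-simplices (6): [v_0,v_1], [v_0,v_2], [v_0,v_3], [v_1,v_2], [v_1,v_3], [v_2,v_3]
  2-simplices (4): [v_0,v_1,v_2], [v_0,v_1,v_3], [v_0,v_2,v_3], [v_1,v_2,v_3]

Hence C_0 ≅ Z^4, C_1 ≅ Z^6, C_2 ≅ Z^4.

The boundary map ∂_1: C_1 → C_0 sends each edge [p,q] (with p < q) to q − p. For instance
  ∂[v_1,v_3] = [v_3] − [v_1].
This gives a 4×6 integer matrix of rank 3; reducing to Smith normal form yields diagonal entries (1,1,1).

Boundary ∂_2: C_2 → C_1 maps a triangle to the signed sum of its edges. For instance
  ∂[v_0,v_1,v_3] = [v_1,v_3] − [v_0,v_3] + [v_0,v_1],
  ∂[v_1,v_2,v_3] = [v_2,v_3] − [v_1,v_3] + [v_1,v_2].
The resulting 6×4 matrix has rank 3, and its Smith normal form has invariant factors (1,1,1).

Reading off H_k = ker ∂_k / im ∂_{k+1}:

  H_0: rank C_0 − rank ∂_1 = 4 − 3 = 1, and the invariant factors of ∂_1 are all 1, so H_0 ≅ Z.
  H_1: rank ker ∂_1 − rank ∂_2 = (6 − 3) − 3 = 0, and the invariant factors of ∂_2 are all 1, so H_1 ≅ 0.
  H_2: rank ker ∂_2 − rank ∂_3 = (4 − 3) − 0 = 1, and there is no ∂_3, so H_2 ≅ Z.

H_0 ≅ Z,  H_1 = 0,  H_2 ≅ Z.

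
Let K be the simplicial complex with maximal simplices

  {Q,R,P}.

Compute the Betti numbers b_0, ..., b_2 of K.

b_0 = 1, b_1 = 0, b_2 = 0.

K has 3 vertices, 3 edges, 1 triangle.
rank ∂_0 = 0, rank ∂_1 = 2 ⇒ b_0 = 3 − 0 − 2 = 1; all invariant factors of ∂_1 are 1 so no torsion. So H_0 ≅ Z.
rank ∂_1 = 2, rank ∂_2 = 1 ⇒ b_1 = 3 − 2 − 1 = 0; all invariant factors of ∂_2 are 1 so no torsion. So H_1 ≅ 0.
rank ∂_2 = 1, rank ∂_3 = 0 ⇒ b_2 = 1 − 1 − 0 = 0. So H_2 ≅ 0.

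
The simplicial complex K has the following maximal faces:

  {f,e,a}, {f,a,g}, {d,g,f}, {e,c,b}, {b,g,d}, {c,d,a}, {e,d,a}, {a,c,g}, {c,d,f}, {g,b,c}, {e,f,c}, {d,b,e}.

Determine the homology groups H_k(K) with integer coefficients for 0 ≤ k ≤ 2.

Fix the vertex order a < b < c < d < e < f < g and write every simplex with vertices in increasing order. Then dim K = 2 and the simplices of K are:

  0-simplices (7): a, b, c, d, e, f, g
  1-simplices (18): ac, ad, ae, af, ag, bc, bd, be, bg, cd, ce, cf, cg, de, df, dg, ef, fg
  2-simplices (12): acd, acg, ade, aef, afg, bce, bcg, bde, bdg, cdf, cef, dfg

so the chain groups are C_0 ≅ Z^7, C_1 ≅ Z^18, C_2 ≅ Z^12.

Boundary ∂_1: C_1 → C_0 is given by ∂[p,q] = [q] − [p]. For instance
  ∂be = e − b.
The 7×18 boundary matrix has rank 6 and Smith normal form diag(1,1,1,1,1,1).

Boundary ∂_2: C_2 → C_1 acts by ∂[p,q,r] = [q,r] − [p,r] + [p,q]. For instance
  ∂ade = de − ae + ad,
  ∂cef = ef − cf + ce.
The resulting 18×12 matrix has rank 12, and its Smith normal form has invariant factors (1,1,1,1,1,1,1,1,1,1,1,2).

Now H_k = ker ∂_k / im ∂_{k+1}, so:

  H_0: rank C_0 − rank ∂_1 = 7 − 6 = 1, and the invariant factors of ∂_1 are all 1, so H_0 ≅ Z.
  H_1: rank ker ∂_1 − rank ∂_2 = (18 − 6) − 12 = 0, and ∂_2 has invariant factor 2 > 1, so H_1 ≅ Z_2.
  H_2: rank ker ∂_2 − rank ∂_3 = (12 − 12) − 0 = 0, and there is no ∂_3, so H_2 ≅ 0.

H_0 = Z,  H_1 = Z_2,  H_2 = 0.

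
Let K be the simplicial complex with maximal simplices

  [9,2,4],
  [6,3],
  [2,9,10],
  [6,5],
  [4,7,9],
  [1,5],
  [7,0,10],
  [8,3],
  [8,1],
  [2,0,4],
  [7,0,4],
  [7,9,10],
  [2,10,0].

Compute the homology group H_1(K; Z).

H_1 ≅ Z.

Fix the vertex order 0 < 1 < 2 < 3 < 4 < 5 < 6 < 7 < 8 < 9 < 10 and write every simplex with vertices in increasing order. Then dim K = 2 and the simplices of K are:

  0-simplices (11): [0], [1], [2], [3], [4], [5], [6], [7], [8], [9], [10]
  1-simplices (17): [0,2], [0,4], [0,7], [0,10], [1,5], [1,8], [2,4], [2,9], [2,10], [3,6], [3,8], [4,7], [4,9], [5,6], [7,9], [7,10], [9,10]
  2-simplices (8): [0,2,4], [0,2,10], [0,4,7], [0,7,10], [2,4,9], [2,9,10], [4,7,9], [7,9,10]

Hence C_0 ≅ Z^11, C_1 ≅ Z^17, C_2 ≅ Z^8.

∂_1: C_1 → C_0 sends each edge [p,q] (with p < q) to q − p.
The 11×17 boundary matrix has rank 9 and Smith normal form diag(1,1,1,1,1,1,1,1,1).

∂_2: C_2 → C_1 sends each 2-simplex [p,q,r] to [q,r] − [p,r] + [p,q]. For instance
  ∂[0,7,10] = [7,10] − [0,10] + [0,7],
  ∂[2,9,10] = [9,10] − [2,10] + [2,9].
As a 17×8 matrix over Z this has rank 7, with invariant factors (1,1,1,1,1,1,1).

From H_k ≅ ker(∂_k) / im(∂_{k+1}) we obtain:

  H_1: rank ker ∂_1 − rank ∂_2 = (17 − 9) − 7 = 1, and the invariant factors of ∂_2 are all 1, so H_1 = Z.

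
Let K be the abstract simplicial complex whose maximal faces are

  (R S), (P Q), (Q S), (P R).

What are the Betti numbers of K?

Order the vertices as P < Q < R < S. Listing each simplex with vertices in this order, K has dimension 1 with simplices:

  0-simplices (4): P, Q, R, S
  1-simplices (4): PQ, PR, QS, RS

Hence C_0 ≅ Z^4, C_1 ≅ Z^4.

Boundary ∂_1: C_1 → C_0 maps an edge to its endpoints' difference, ∂[p,q] = q − p.
This gives a 4×4 integer matrix of rank 3; reducing to Smith normal form yields diagonal entries (1,1,1).

From H_k ≅ ker(∂_k) / im(∂_{k+1}) we obtain:

  H_0: rank C_0 − rank ∂_1 = 4 − 3 = 1, and the invariant factors of ∂_1 are all 1, so H_0 ≅ Z.
  H_1: rank ker ∂_1 − rank ∂_2 = (4 − 3) − 0 = 1, and there is no ∂_2, so H_1 ≅ Z.

As a check, the Euler characteristic is 4 − 4 = 0, which agrees with 1 − 1 = 0.

Hence the Betti numbers are b_0 = 1, b_1 = 1.

b_0 = 1, b_1 = 1.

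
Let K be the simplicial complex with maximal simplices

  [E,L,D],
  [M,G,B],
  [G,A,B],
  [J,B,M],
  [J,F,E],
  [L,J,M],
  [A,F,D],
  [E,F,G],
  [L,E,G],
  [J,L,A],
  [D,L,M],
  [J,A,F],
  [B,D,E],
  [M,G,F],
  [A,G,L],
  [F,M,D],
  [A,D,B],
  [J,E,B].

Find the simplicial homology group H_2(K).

H_2 = Z.

We work with the vertex ordering A < B < D < E < F < G < J < L < M. The simplices of K, each written with vertices in increasing order, are:

  0-simplices (9): A, B, D, E, F, G, J, L, M
  1-simplices (27): AB, AD, AF, AG, AJ, AL, BD, BE, BG, BJ, BM, DE, DF, DL, DM, EF, EG, EJ, EL, FG, FJ, FM, GL, GM, JL, JM, LM
  2-simplices (18): ABD, ABG, ADF, AFJ, AGL, AJL, BDE, BEJ, BGM, BJM, DEL, DFM, DLM, EFG, EFJ, EGL, FGM, JLM

Hence C_0 ≅ Z^9, C_1 ≅ Z^27, C_2 ≅ Z^18.

The boundary map ∂_1: C_1 → C_0 maps an edge to its endpoints' difference, ∂[p,q] = q − p. For instance
  ∂EL = L − E.
This gives a 9×27 integer matrix of rank 8; reducing to Smith normal form yields diagonal entries (1,1,1,1,1,1,1,1).

The boundary map ∂_2: C_2 → C_1 sends each 2-simplex [p,q,r] to [q,r] − [p,r] + [p,q]. For instance
  ∂EGL = GL − EL + EG,
  ∂DFM = FM − DM + DF.
The 27×18 boundary matrix has rank 17 and Smith normal form diag(1,1,1,1,1,1,1,1,1,1,1,1,1,1,1,1,1).

From H_k ≅ ker(∂_k) / im(∂_{k+1}) we obtain:

  H_2: rank ker ∂_2 − rank ∂_3 = (18 − 17) − 0 = 1, and there is no ∂_3, so H_2 ≅ Z.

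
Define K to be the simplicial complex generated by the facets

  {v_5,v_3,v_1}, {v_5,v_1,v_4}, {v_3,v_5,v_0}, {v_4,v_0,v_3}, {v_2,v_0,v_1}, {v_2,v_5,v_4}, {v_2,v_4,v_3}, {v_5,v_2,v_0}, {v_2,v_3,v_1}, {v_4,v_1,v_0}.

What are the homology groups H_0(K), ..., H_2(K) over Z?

Order the vertices as v_0 < v_1 < v_2 < v_3 < v_4 < v_5. Listing each simplex with vertices in this order, K has dimension 2 with simplices:

  0-simplices (6): [v_0], [v_1], [v_2], [v_3], [v_4], [v_5]
  1-simplices (15): (15 of them)
  2-simplices (10): [v_0,v_1,v_2], [v_0,v_1,v_4], [v_0,v_2,v_5], [v_0,v_3,v_4], [v_0,v_3,v_5], [v_1,v_2,v_3], [v_1,v_3,v_5], [v_1,v_4,v_5], [v_2,v_3,v_4], [v_2,v_4,v_5]

Hence C_0 ≅ Z^6, C_1 ≅ Z^15, C_2 ≅ Z^10.

Boundary ∂_1: C_1 → C_0 sends each edge [p,q] (with p < q) to q − p. For instance
  ∂[v_3,v_5] = [v_5] − [v_3].
The 6×15 boundary matrix has rank 5 and Smith normal form diag(1,1,1,1,1).

∂_2: C_2 → C_1 sends each 2-simplex [p,q,r] to [q,r] − [p,r] + [p,q]. For instance
  ∂[v_0,v_3,v_4] = [v_3,v_4] − [v_0,v_4] + [v_0,v_3],
  ∂[v_0,v_1,v_2] = [v_1,v_2] − [v_0,v_2] + [v_0,v_1].
The resulting 15×10 matrix has rank 10, and its Smith normal form has invariant factors (1,1,1,1,1,1,1,1,1,2).

Computing H_k = (kernel of ∂_k) / (image of ∂_{k+1}):

  H_0: rank C_0 − rank ∂_1 = 6 − 5 = 1, and the invariant factors of ∂_1 are all 1, so H_0 = Z.
  H_1: rank ker ∂_1 − rank ∂_2 = (15 − 5) − 10 = 0, and ∂_2 has invariant factor 2 > 1, so H_1 = Z/2Z.
  H_2: rank ker ∂_2 − rank ∂_3 = (10 − 10) − 0 = 0, and there is no ∂_3, so H_2 = 0.

(K is a triangulation of the real projective plane RP^2.)

H_0 ≅ Z,  H_1 ≅ Z/2Z,  H_2 = 0.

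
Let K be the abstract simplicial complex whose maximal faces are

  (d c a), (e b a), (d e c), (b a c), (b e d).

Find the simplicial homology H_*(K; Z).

Order the vertices as a < b < c < d < e. Listing each simplex with vertices in this order, K has dimension 2 with simplices:

  0-simplices (5): a, b, c, d, e
  1-simplices (10): ab, ac, ad, ae, bc, bd, be, cd, ce, de
  2-simplices (5): abc, abe, acd, bde, cde

Hence C_0 ≅ Z^5, C_1 ≅ Z^10, C_2 ≅ Z^5.

∂_1: C_1 → C_0 is given by ∂[p,q] = [q] − [p]. For instance
  ∂ab = b − a.
The 5×10 boundary matrix has rank 4 and Smith normal form diag(1,1,1,1).

Boundary ∂_2: C_2 → C_1 acts by ∂[p,q,r] = [q,r] − [p,r] + [p,q]. For instance
  ∂acd = cd − ad + ac,
  ∂abe = be − ae + ab.
As a 10×5 matrix over Z this has rank 5, with invariant factors (1,1,1,1,1).

Now H_k = ker ∂_k / im ∂_{k+1}, so:

  H_0: rank C_0 − rank ∂_1 = 5 − 4 = 1, and the invariant factors of ∂_1 are all 1, so H_0 ≅ Z.
  H_1: rank ker ∂_1 − rank ∂_2 = (10 − 4) − 5 = 1, and the invariant factors of ∂_2 are all 1, so H_1 ≅ Z.
  H_2: rank ker ∂_2 − rank ∂_3 = (5 − 5) − 0 = 0, and there is no ∂_3, so H_2 ≅ 0.

(K is a triangulation of the Möbius band.)

H_0 ≅ Z,  H_1 ≅ Z,  H_2 = 0.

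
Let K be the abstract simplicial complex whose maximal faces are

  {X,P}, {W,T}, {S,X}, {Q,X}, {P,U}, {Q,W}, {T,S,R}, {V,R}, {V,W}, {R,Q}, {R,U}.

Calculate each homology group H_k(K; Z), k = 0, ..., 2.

Take the total order P < Q < R < S < T < U < V < W < X on the vertex set. Then K (dimension 2) consists of the simplices:

  0-simplices (9): P, Q, R, S, T, U, V, W, X
  1-simplices (13): PU, PX, QR, QW, QX, RS, RT, RU, RV, ST, SX, TW, VW
  2-simplices (1): RST

Hence C_0 ≅ Z^9, C_1 ≅ Z^13, C_2 ≅ Z^1.

Boundary ∂_1: C_1 → C_0 is given by ∂[p,q] = [q] − [p]. For instance
  ∂RV = V − R.
The resulting 9×13 matrix has rank 8, and its Smith normal form has invariant factors (1,1,1,1,1,1,1,1).

∂_2: C_2 → C_1 acts by ∂[p,q,r] = [q,r] − [p,r] + [p,q]. For instance
  ∂RST = ST − RT + RS.
The resulting 13×1 matrix has rank 1, and its Smith normal form has invariant factors (1).

Reading off H_k = ker ∂_k / im ∂_{k+1}:

  H_0: rank C_0 − rank ∂_1 = 9 − 8 = 1, and the invariant factors of ∂_1 are all 1, so H_0 = Z.
  H_1: rank ker ∂_1 − rank ∂_2 = (13 − 8) − 1 = 4, and the invariant factors of ∂_2 are all 1, so H_1 = Z^4.
  H_2: rank ker ∂_2 − rank ∂_3 = (1 − 1) − 0 = 0, and there is no ∂_3, so H_2 = 0.

H_0 = Z,  H_1 = Z^4,  H_2 = 0.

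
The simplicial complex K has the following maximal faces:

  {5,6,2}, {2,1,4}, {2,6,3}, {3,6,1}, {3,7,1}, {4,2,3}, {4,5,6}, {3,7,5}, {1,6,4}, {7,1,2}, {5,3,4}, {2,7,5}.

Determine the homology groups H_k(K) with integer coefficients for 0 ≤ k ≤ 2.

K has 7 vertices, 18 edges, 12 triangles.
rank ∂_0 = 0, rank ∂_1 = 6 ⇒ b_0 = 7 − 0 − 6 = 1; all invariant factors of ∂_1 are 1 so no torsion. So H_0 ≅ Z.
rank ∂_1 = 6, rank ∂_2 = 12 ⇒ b_1 = 18 − 6 − 12 = 0; ∂_2 has invariant factor(s) [2] giving torsion. So H_1 ≅ Z/2.
rank ∂_2 = 12, rank ∂_3 = 0 ⇒ b_2 = 12 − 12 − 0 = 0. So H_2 ≅ 0.

H_0 ≅ Z,  H_1 ≅ Z/2,  H_2 = 0.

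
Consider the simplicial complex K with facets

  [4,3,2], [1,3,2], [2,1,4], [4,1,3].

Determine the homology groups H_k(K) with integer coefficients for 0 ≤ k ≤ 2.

H_0 = Z,  H_1 = 0,  H_2 = Z.

K has 4 vertices, 6 edges, 4 triangles.
rank ∂_0 = 0, rank ∂_1 = 3 ⇒ b_0 = 4 − 0 − 3 = 1; all invariant factors of ∂_1 are 1 so no torsion. So H_0 ≅ Z.
rank ∂_1 = 3, rank ∂_2 = 3 ⇒ b_1 = 6 − 3 − 3 = 0; all invariant factors of ∂_2 are 1 so no torsion. So H_1 ≅ 0.
rank ∂_2 = 3, rank ∂_3 = 0 ⇒ b_2 = 4 − 3 − 0 = 1. So H_2 ≅ Z.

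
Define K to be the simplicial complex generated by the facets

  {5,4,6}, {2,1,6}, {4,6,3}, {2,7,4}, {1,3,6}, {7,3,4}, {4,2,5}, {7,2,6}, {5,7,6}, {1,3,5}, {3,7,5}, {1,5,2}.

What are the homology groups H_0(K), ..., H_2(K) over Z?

Take the total order 1 < 2 < 3 < 4 < 5 < 6 < 7 on the vertex set. Then K (dimension 2) consists of the simplices:

  0-simplices (7): [1], [2], [3], [4], [5], [6], [7]
  1-simplices (18): [1,2], [1,3], [1,5], [1,6], [2,4], [2,5], [2,6], [2,7], [3,4], [3,5], [3,6], [3,7], [4,5], [4,6], [4,7], [5,6], [5,7], [6,7]
  2-simplices (12): [1,2,5], [1,2,6], [1,3,5], [1,3,6], [2,4,5], [2,4,7], [2,6,7], [3,4,6], [3,4,7], [3,5,7], [4,5,6], [5,6,7]

so the chain groups are C_0 ≅ Z^7, C_1 ≅ Z^18, C_2 ≅ Z^12.

∂_1: C_1 → C_0 maps an edge to its endpoints' difference, ∂[p,q] = q − p.
The 7×18 boundary matrix has rank 6 and Smith normal form diag(1,1,1,1,1,1).

The boundary map ∂_2: C_2 → C_1 sends each 2-simplex [p,q,r] to [q,r] − [p,r] + [p,q]. For instance
  ∂[2,4,7] = [4,7] − [2,7] + [2,4],
  ∂[1,2,6] = [2,6] − [1,6] + [1,2].
The resulting 18×12 matrix has rank 12, and its Smith normal form has invariant factors (1,1,1,1,1,1,1,1,1,1,1,2).

Reading off H_k = ker ∂_k / im ∂_{k+1}:

  H_0: rank C_0 − rank ∂_1 = 7 − 6 = 1, and the invariant factors of ∂_1 are all 1, so H_0 ≅ Z.
  H_1: rank ker ∂_1 − rank ∂_2 = (18 − 6) − 12 = 0, and ∂_2 has invariant factor 2 > 1, so H_1 ≅ Z/2.
  H_2: rank ker ∂_2 − rank ∂_3 = (12 − 12) − 0 = 0, and there is no ∂_3, so H_2 ≅ 0.

H_0 ≅ Z,  H_1 ≅ Z/2,  H_2 = 0.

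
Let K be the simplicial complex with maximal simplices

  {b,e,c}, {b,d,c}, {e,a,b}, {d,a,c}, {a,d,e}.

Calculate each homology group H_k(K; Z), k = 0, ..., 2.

Take the total order a < b < c < d < e on the vertex set. Then K (dimension 2) consists of the simplices:

  0-simplices (5): a, b, c, d, e
  1-simplices (10): ab, ac, ad, ae, bc, bd, be, cd, ce, de
  2-simplices (5): abe, acd, ade, bcd, bce

Hence C_0 ≅ Z^5, C_1 ≅ Z^10, C_2 ≅ Z^5.

Boundary ∂_1: C_1 → C_0 sends each edge [p,q] (with p < q) to q − p.
The resulting 5×10 matrix has rank 4, and its Smith normal form has invariant factors (1,1,1,1).

Boundary ∂_2: C_2 → C_1 maps a triangle to the signed sum of its edges. For instance
  ∂abe = be − ae + ab,
  ∂bce = ce − be + bc.
The resulting 10×5 matrix has rank 5, and its Smith normal form has invariant factors (1,1,1,1,1).

Reading off H_k = ker ∂_k / im ∂_{k+1}:

  H_0: rank C_0 − rank ∂_1 = 5 − 4 = 1, and the invariant factors of ∂_1 are all 1, so H_0 = Z.
  H_1: rank ker ∂_1 − rank ∂_2 = (10 − 4) − 5 = 1, and the invariant factors of ∂_2 are all 1, so H_1 = Z.
  H_2: rank ker ∂_2 − rank ∂_3 = (5 − 5) − 0 = 0, and there is no ∂_3, so H_2 = 0.

As a check, the Euler characteristic is 5 − 10 + 5 = 0, which agrees with 1 − 1 + 0 = 0.

H_0 = Z,  H_1 = Z,  H_2 = 0.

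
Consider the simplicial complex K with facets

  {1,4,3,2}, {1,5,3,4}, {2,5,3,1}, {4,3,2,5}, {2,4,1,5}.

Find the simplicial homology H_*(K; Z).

We work with the vertex ordering 1 < 2 < 3 < 4 < 5. The simplices of K, each written with vertices in increasing order, are:

  0-simplices (5): [1], [2], [3], [4], [5]
  1-simplices (10): [1,2], [1,3], [1,4], [1,5], [2,3], [2,4], [2,5], [3,4], [3,5], [4,5]
  2-simplices (10): [1,2,3], [1,2,4], [1,2,5], [1,3,4], [1,3,5], [1,4,5], [2,3,4], [2,3,5], [2,4,5], [3,4,5]
  3-simplices (5): [1,2,3,4], [1,2,3,5], [1,2,4,5], [1,3,4,5], [2,3,4,5]

giving chain groups C_0 ≅ Z^5, C_1 ≅ Z^10, C_2 ≅ Z^10, C_3 ≅ Z^5.

The boundary map ∂_1: C_1 → C_0 maps an edge to its endpoints' difference, ∂[p,q] = q − p.
This gives a 5×10 integer matrix of rank 4; reducing to Smith normal form yields diagonal entries (1,1,1,1).

Boundary ∂_2: C_2 → C_1 acts by ∂[p,q,r] = [q,r] − [p,r] + [p,q]. For instance
  ∂[1,3,4] = [3,4] − [1,4] + [1,3],
  ∂[2,3,4] = [3,4] − [2,4] + [2,3].
The resulting 10×10 matrix has rank 6, and its Smith normal form has invariant factors (1,1,1,1,1,1).

The boundary map ∂_3: C_3 → C_2 sends each 3-simplex σ to the alternating sum Σ_i (−1)^i (σ with its i-th vertex removed). For instance
  ∂[1,3,4,5] = [3,4,5] − [1,4,5] + [1,3,5] − [1,3,4],
  ∂[2,3,4,5] = [3,4,5] − [2,4,5] + [2,3,5] − [2,3,4].
This gives a 10×5 integer matrix of rank 4; reducing to Smith normal form yields diagonal entries (1,1,1,1).

From H_k ≅ ker(∂_k) / im(∂_{k+1}) we obtain:

  H_0: rank C_0 − rank ∂_1 = 5 − 4 = 1, and the invariant factors of ∂_1 are all 1, so H_0 = Z.
  H_1: rank ker ∂_1 − rank ∂_2 = (10 − 4) − 6 = 0, and the invariant factors of ∂_2 are all 1, so H_1 = 0.
  H_2: rank ker ∂_2 − rank ∂_3 = (10 − 6) − 4 = 0, and the invariant factors of ∂_3 are all 1, so H_2 = 0.
  H_3: rank ker ∂_3 − rank ∂_4 = (5 − 4) − 0 = 1, and there is no ∂_4, so H_3 = Z.

H_0 = Z,  H_1 = 0,  H_2 = 0,  H_3 = Z.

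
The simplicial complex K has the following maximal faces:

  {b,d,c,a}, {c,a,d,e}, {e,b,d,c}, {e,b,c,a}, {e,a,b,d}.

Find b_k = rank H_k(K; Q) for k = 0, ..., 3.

b_0 = 1, b_1 = 0, b_2 = 0, b_3 = 1.

K has 5 vertices, 10 edges, 10 triangles, 5 3-simplices.
rank ∂_0 = 0, rank ∂_1 = 4 ⇒ b_0 = 5 − 0 − 4 = 1; all invariant factors of ∂_1 are 1 so no torsion. So H_0 = Z.
rank ∂_1 = 4, rank ∂_2 = 6 ⇒ b_1 = 10 − 4 − 6 = 0; all invariant factors of ∂_2 are 1 so no torsion. So H_1 = 0.
rank ∂_2 = 6, rank ∂_3 = 4 ⇒ b_2 = 10 − 6 − 4 = 0; all invariant factors of ∂_3 are 1 so no torsion. So H_2 = 0.
rank ∂_3 = 4, rank ∂_4 = 0 ⇒ b_3 = 5 − 4 − 0 = 1. So H_3 = Z.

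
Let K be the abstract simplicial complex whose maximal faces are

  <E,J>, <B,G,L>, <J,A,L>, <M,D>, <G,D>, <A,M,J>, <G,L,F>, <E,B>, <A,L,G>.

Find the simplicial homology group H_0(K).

We work with the vertex ordering A < B < D < E < F < G < J < L < M. The simplices of K, each written with vertices in increasing order, are:

  0-simplices (9): A, B, D, E, F, G, J, L, M
  1-simplices (15): AG, AJ, AL, AM, BE, BG, BL, DG, DM, EJ, FG, FL, GL, JL, JM
  2-simplices (5): AGL, AJL, AJM, BGL, FGL

giving chain groups C_0 ≅ Z^9, C_1 ≅ Z^15, C_2 ≅ Z^5.

The boundary map ∂_1: C_1 → C_0 sends each edge [p,q] (with p < q) to q − p. For instance
  ∂AG = G − A.
The 9×15 boundary matrix has rank 8 and Smith normal form diag(1,1,1,1,1,1,1,1).

Boundary ∂_2: C_2 → C_1 sends each 2-simplex [p,q,r] to [q,r] − [p,r] + [p,q]. For instance
  ∂AJL = JL − AL + AJ,
  ∂BGL = GL − BL + BG.
As a 15×5 matrix over Z this has rank 5, with invariant factors (1,1,1,1,1).

Computing H_k = (kernel of ∂_k) / (image of ∂_{k+1}):

  H_0: rank C_0 − rank ∂_1 = 9 − 8 = 1, and the invariant factors of ∂_1 are all 1, so H_0 ≅ Z.

H_0 ≅ Z.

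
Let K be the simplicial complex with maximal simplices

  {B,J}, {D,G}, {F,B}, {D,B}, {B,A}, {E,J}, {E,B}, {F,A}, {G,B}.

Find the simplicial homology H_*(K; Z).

K has 7 vertices, 9 edges.
rank ∂_0 = 0, rank ∂_1 = 6 ⇒ b_0 = 7 − 0 − 6 = 1; all invariant factors of ∂_1 are 1 so no torsion. So H_0 ≅ Z.
rank ∂_1 = 6, rank ∂_2 = 0 ⇒ b_1 = 9 − 6 − 0 = 3. So H_1 ≅ Z^3.

H_0 ≅ Z,  H_1 ≅ Z^3.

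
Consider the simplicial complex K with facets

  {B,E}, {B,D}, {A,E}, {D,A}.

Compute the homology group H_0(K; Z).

H_0 ≅ Z.

Fix the vertex order A < B < D < E and write every simplex with vertices in increasing order. Then dim K = 1 and the simplices of K are:

  0-simplices (4): A, B, D, E
  1-simplices (4): AD, AE, BD, BE

Hence C_0 ≅ Z^4, C_1 ≅ Z^4.

The boundary map ∂_1: C_1 → C_0 maps an edge to its endpoints' difference, ∂[p,q] = q − p. For instance
  ∂BD = D − B.
As a 4×4 matrix over Z this has rank 3, with invariant factors (1,1,1).

From H_k ≅ ker(∂_k) / im(∂_{k+1}) we obtain:

  H_0: rank C_0 − rank ∂_1 = 4 − 3 = 1, and the invariant factors of ∂_1 are all 1, so H_0 = Z.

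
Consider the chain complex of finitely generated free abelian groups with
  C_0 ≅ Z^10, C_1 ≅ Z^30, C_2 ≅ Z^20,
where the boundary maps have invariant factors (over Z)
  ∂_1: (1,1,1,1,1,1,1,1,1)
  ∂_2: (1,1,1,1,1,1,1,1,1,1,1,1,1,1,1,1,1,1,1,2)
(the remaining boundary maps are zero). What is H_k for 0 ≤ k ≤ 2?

H_0: b_0 = 10 − 0 − 9 = 1; torsion from ∂_1 factors > 1: none. So H_0 = Z.
H_1: b_1 = 30 − 9 − 20 = 1; torsion from ∂_2 factors > 1: [2]. So H_1 = Z ⊕ Z_2.
H_2: b_2 = 20 − 20 − 0 = 0; torsion from ∂_3 factors > 1: none. So H_2 = 0.

H_0 = Z,  H_1 = Z ⊕ Z_2,  H_2 = 0.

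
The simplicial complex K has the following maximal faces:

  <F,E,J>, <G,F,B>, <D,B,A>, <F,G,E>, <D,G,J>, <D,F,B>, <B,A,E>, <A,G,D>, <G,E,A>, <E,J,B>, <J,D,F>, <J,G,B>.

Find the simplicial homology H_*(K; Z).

We work with the vertex ordering A < B < D < E < F < G < J. The simplices of K, each written with vertices in increasing order, are:

  0-simplices (7): A, B, D, E, F, G, J
  1-simplices (18): AB, AD, AE, AG, BD, BE, BF, BG, BJ, DF, DG, DJ, EF, EG, EJ, FG, FJ, GJ
  2-simplices (12): ABD, ABE, ADG, AEG, BDF, BEJ, BFG, BGJ, DFJ, DGJ, EFG, EFJ

giving chain groups C_0 ≅ Z^7, C_1 ≅ Z^18, C_2 ≅ Z^12.

∂_1: C_1 → C_0 maps an edge to its endpoints' difference, ∂[p,q] = q − p. For instance
  ∂BF = F − B.
This gives a 7×18 integer matrix of rank 6; reducing to Smith normal form yields diagonal entries (1,1,1,1,1,1).

∂_2: C_2 → C_1 maps a triangle to the signed sum of its edges. For instance
  ∂AEG = EG − AG + AE,
  ∂BGJ = GJ − BJ + BG.
The resulting 18×12 matrix has rank 12, and its Smith normal form has invariant factors (1,1,1,1,1,1,1,1,1,1,1,2).

Computing H_k = (kernel of ∂_k) / (image of ∂_{k+1}):

  H_0: rank C_0 − rank ∂_1 = 7 − 6 = 1, and the invariant factors of ∂_1 are all 1, so H_0 ≅ Z.
  H_1: rank ker ∂_1 − rank ∂_2 = (18 − 6) − 12 = 0, and ∂_2 has invariant factor 2 > 1, so H_1 ≅ Z/2.
  H_2: rank ker ∂_2 − rank ∂_3 = (12 − 12) − 0 = 0, and there is no ∂_3, so H_2 ≅ 0.

(K is a triangulation of the real projective plane RP^2.)

H_0 ≅ Z,  H_1 ≅ Z/2,  H_2 = 0.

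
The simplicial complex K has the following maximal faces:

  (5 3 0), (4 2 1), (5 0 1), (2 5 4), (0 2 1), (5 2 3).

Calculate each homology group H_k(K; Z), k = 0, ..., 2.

Fix the vertex order 0 < 1 < 2 < 3 < 4 < 5 and write every simplex with vertices in increasing order. Then dim K = 2 and the simplices of K are:

  0-simplices (6): [0], [1], [2], [3], [4], [5]
  1-simplices (12): [0,1], [0,2], [0,3], [0,5], [1,2], [1,4], [1,5], [2,3], [2,4], [2,5], [3,5], [4,5]
  2-simplices (6): [0,1,2], [0,1,5], [0,3,5], [1,2,4], [2,3,5], [2,4,5]

so the chain groups are C_0 ≅ Z^6, C_1 ≅ Z^12, C_2 ≅ Z^6.

The boundary map ∂_1: C_1 → C_0 sends each edge [p,q] (with p < q) to q − p.
The 6×12 boundary matrix has rank 5 and Smith normal form diag(1,1,1,1,1).

∂_2: C_2 → C_1 maps a triangle to the signed sum of its edges. For instance
  ∂[0,1,5] = [1,5] − [0,5] + [0,1],
  ∂[2,4,5] = [4,5] − [2,5] + [2,4].
The resulting 12×6 matrix has rank 6, and its Smith normal form has invariant factors (1,1,1,1,1,1).

Now H_k = ker ∂_k / im ∂_{k+1}, so:

  H_0: rank C_0 − rank ∂_1 = 6 − 5 = 1, and the invariant factors of ∂_1 are all 1, so H_0 ≅ Z.
  H_1: rank ker ∂_1 − rank ∂_2 = (12 − 5) − 6 = 1, and the invariant factors of ∂_2 are all 1, so H_1 ≅ Z.
  H_2: rank ker ∂_2 − rank ∂_3 = (6 − 6) − 0 = 0, and there is no ∂_3, so H_2 ≅ 0.

As a check, the Euler characteristic is 6 − 12 + 6 = 0, which agrees with 1 − 1 + 0 = 0.

H_0 ≅ Z,  H_1 ≅ Z,  H_2 = 0.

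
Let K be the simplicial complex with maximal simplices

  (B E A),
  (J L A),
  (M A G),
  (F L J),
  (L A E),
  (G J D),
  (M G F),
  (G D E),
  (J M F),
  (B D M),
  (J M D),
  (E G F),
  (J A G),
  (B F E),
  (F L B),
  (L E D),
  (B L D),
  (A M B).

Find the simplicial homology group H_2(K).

K has 9 vertices, 27 edges, 18 triangles.
rank ∂_2 = 18, rank ∂_3 = 0 ⇒ b_2 = 18 − 18 − 0 = 0. So H_2 = 0.

H_2 = 0.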